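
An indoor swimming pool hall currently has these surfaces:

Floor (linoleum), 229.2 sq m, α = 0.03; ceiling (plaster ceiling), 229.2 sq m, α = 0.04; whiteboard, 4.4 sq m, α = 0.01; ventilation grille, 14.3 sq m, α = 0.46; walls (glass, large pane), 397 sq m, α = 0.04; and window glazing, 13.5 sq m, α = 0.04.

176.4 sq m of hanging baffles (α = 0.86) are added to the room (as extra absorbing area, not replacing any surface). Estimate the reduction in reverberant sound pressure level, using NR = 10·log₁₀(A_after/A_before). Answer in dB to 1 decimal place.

Total absorption A_before = 229.2·0.03 + 229.2·0.04 + 4.4·0.01 + 14.3·0.46 + 397·0.04 + 13.5·0.04
  = 6.876 + 9.168 + 0.044 + 6.578 + 15.880 + 0.540 = 39.086 sq m sabins.
Added absorption = 176.4 × 0.86 = 151.704 sabins.
A_after = 39.086 + 151.704 = 190.790 sabins.
Reduction = 10 log₁₀(A_after/A_before) = 10 log₁₀(4.8813) = 6.9 dB.

6.9 dB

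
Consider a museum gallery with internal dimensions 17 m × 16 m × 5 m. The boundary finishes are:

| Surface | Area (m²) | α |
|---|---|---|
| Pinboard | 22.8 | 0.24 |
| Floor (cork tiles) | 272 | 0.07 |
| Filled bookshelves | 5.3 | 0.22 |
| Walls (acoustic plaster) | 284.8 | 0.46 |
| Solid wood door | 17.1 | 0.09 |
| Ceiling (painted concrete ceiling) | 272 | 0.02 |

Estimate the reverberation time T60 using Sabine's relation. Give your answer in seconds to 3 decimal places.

1.338 sec

Summing Sᵢαᵢ: 5.472 + 19.040 + 1.166 + 131.008 + 1.539 + 5.440 → A = 163.665 sabins.
Volume V = 17 × 16 × 5 = 1360 m³.
RT60 = 0.161 · V / A = 0.161 × 1360 / 163.665 = 1.338 s.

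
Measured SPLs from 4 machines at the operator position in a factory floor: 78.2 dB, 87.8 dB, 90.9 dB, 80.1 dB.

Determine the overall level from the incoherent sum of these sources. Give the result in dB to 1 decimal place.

Σ 10^(Lᵢ/10) = 2.001e+09.
L_total = 10·log₁₀(2.001e+09) = 93.0 dB.

93.0 dB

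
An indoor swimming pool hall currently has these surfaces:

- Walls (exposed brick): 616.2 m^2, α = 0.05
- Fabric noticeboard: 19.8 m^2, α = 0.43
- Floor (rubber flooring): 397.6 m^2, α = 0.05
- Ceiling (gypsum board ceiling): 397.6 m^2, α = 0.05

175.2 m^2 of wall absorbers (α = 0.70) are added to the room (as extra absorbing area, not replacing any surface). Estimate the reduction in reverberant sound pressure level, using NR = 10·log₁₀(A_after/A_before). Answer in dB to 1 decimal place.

Summing Sᵢαᵢ: 30.810 + 8.514 + 19.880 + 19.880 → A_before = 79.084 sabins.
Treatment contributes 175.2·0.70 = 122.640 sabins.
A_after = 79.084 + 122.640 = 201.724 sabins.
Reduction = 10 log₁₀(A_after/A_before) = 10 log₁₀(2.5508) = 4.1 dB.

4.1 dB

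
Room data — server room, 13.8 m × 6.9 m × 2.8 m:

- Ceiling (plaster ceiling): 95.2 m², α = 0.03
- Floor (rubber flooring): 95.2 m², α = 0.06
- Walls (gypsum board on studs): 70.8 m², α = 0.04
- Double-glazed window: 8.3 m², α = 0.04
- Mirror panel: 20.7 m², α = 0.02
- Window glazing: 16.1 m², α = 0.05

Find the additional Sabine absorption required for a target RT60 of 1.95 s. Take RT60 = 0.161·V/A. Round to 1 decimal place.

9.1 sabins

Total absorption A₁ = 95.2×0.03 + 95.2×0.06 + 70.8×0.04 + 8.3×0.04 + 20.7×0.02 + 16.1×0.05
  = 2.856 + 5.712 + 2.832 + 0.332 + 0.414 + 0.805 = 12.951 m² sabins.
For T = 1.95 s, need A₂ = 0.161·V/T = 0.161·266.616/1.95 = 22.013 sabins.
Shortfall: 22.013 − 12.951 = 9.1 sabins.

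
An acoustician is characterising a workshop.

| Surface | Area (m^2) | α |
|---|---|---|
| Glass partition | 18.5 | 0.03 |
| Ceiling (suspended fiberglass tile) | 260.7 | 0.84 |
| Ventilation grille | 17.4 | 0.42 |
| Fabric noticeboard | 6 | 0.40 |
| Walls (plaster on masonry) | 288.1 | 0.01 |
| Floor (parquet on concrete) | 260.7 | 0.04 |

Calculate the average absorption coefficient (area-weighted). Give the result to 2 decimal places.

Total surface area S = 851.4 m^2.
A = 18.5·0.03 + 260.7·0.84 + 17.4·0.42 + 6·0.40 + 288.1·0.01 + 260.7·0.04 = 242.560 sabins.
ᾱ = A/S = 0.28.

0.28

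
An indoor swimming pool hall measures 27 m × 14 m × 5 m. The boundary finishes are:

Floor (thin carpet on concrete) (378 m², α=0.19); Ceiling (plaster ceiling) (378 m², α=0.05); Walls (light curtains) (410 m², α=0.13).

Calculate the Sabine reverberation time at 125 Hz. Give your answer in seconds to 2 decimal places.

Total absorption A = 378×0.19 + 378×0.05 + 410×0.13
  = 71.820 + 18.900 + 53.300 = 144.020 m² sabins.
V = 27·14·5 = 1890 m³.
T = 0.161 V/A = 0.161·1890/144.020 = 2.11 s.

2.11 s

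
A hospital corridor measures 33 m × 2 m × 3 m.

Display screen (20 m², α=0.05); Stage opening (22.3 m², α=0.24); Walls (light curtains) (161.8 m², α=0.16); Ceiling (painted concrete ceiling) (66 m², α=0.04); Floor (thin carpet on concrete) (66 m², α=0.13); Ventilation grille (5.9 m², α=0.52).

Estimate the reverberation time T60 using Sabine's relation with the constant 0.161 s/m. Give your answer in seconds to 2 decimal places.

0.69 s

Equivalent absorption area: A = 20×0.05 + 22.3×0.24 + 161.8×0.16 + 66×0.04 + 66×0.13 + 5.9×0.52 = 46.528 m².
Volume V = 33 × 2 × 3 = 198 m³.
Sabine: RT60 = 0.161 × 198 / 46.528 = 0.69 s.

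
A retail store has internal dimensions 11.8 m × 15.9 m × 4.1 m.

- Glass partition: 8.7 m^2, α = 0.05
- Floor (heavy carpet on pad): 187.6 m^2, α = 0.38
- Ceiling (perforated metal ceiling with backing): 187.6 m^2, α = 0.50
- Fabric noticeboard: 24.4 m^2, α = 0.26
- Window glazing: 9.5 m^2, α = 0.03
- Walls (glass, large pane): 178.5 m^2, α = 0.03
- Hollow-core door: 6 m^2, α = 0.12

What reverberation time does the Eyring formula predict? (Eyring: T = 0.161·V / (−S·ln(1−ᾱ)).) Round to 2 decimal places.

Total surface area S = 8.7 + 187.6 + 187.6 + 24.4 + 9.5 + 178.5 + 6 = 602.3 m^2.
Σ(Sᵢαᵢ) = 8.7×0.05 + 187.6×0.38 + 187.6×0.50 + 24.4×0.26 + 9.5×0.03 + 178.5×0.03 + 6×0.12 = 178.227.
Mean coefficient ᾱ = A/S = 0.2959.
−S·ln(1−ᾱ) = −602.3 × ln(1 − 0.2959) = 211.308.
V = 11.8 × 15.9 × 4.1 = 769.242 m³.
T = 0.161·V/[−S·ln(1−ᾱ)] = 0.161·769.242/211.308 = 0.59 s.

0.59 s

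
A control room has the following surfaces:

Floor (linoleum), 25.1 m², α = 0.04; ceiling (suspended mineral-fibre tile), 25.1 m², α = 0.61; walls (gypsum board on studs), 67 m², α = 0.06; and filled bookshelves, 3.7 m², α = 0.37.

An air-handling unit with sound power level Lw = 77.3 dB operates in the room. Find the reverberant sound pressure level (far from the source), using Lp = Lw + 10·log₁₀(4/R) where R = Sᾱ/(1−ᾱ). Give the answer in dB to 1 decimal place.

69.1 dB

Σ(Sᵢαᵢ) = 25.1×0.04 + 25.1×0.61 + 67×0.06 + 3.7×0.37 = 21.704; total area S = 120.9 m².
ᾱ = 0.1795, so room constant R = A/(1−ᾱ) = 26.452 m².
Lp = 77.3 + 10·log₁₀(4/26.452) = 77.3 + (-8.20) = 69.1 dB.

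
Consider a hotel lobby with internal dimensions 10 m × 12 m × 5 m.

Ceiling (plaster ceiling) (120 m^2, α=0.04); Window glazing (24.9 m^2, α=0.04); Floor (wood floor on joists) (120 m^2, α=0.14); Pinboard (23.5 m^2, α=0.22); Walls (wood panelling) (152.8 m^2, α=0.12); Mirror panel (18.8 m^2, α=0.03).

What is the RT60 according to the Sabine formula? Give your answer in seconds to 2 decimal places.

Equivalent absorption area: A = 120×0.04 + 24.9×0.04 + 120×0.14 + 23.5×0.22 + 152.8×0.12 + 18.8×0.03 = 46.666 m^2.
Room volume: 600 m³.
T = 0.161 V/A = 0.161·600/46.666 = 2.07 s.

2.07 sec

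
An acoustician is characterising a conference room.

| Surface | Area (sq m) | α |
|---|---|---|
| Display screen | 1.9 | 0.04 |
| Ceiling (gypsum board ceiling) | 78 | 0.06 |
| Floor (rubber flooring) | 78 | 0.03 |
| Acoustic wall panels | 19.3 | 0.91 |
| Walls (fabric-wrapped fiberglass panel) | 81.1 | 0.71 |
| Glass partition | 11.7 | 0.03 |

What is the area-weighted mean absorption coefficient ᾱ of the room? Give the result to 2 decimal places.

Total surface area S = 270.0 sq m.
Σ(Sᵢαᵢ) = 1.9×0.04 + 78×0.06 + 78×0.03 + 19.3×0.91 + 81.1×0.71 + 11.7×0.03 = 82.591.
ᾱ = A/S = 0.31.

0.31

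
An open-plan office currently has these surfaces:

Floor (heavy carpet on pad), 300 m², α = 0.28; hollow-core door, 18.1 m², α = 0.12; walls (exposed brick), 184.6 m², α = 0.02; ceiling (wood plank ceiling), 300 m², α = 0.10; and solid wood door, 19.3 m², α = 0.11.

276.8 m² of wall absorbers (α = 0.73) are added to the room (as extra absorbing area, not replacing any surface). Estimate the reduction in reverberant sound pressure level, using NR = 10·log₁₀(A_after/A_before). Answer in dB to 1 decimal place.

A_before = Σ Sᵢαᵢ = 300×0.28 + 18.1×0.12 + 184.6×0.02 + 300×0.10 + 19.3×0.11 = 121.987 sabins.
Treatment contributes 276.8·0.73 = 202.064 sabins.
A_after = 121.987 + 202.064 = 324.051 sabins.
Reduction = 10 log₁₀(A_after/A_before) = 10 log₁₀(2.6564) = 4.2 dB.

4.2 dB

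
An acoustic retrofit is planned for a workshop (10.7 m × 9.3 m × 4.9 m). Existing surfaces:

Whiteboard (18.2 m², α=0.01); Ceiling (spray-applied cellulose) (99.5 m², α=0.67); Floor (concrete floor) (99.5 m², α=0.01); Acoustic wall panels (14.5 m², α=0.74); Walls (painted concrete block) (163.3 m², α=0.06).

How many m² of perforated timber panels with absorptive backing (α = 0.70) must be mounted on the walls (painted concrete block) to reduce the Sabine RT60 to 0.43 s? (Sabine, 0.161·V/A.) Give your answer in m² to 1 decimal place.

Summing Sᵢαᵢ: 0.182 + 66.665 + 0.995 + 10.730 + 9.798 → A₁ = 88.370 sabins.
Required A₂ = 0.161·487.599/0.43 = 182.566 sabins.
Absorption to add: 182.566 − 88.370 = 94.196 sabins.
Net gain per m²: Δα = 0.70 − 0.06 = 0.64.
Area = ΔA/Δα = 94.196/0.64 = 147.2 m².

147.2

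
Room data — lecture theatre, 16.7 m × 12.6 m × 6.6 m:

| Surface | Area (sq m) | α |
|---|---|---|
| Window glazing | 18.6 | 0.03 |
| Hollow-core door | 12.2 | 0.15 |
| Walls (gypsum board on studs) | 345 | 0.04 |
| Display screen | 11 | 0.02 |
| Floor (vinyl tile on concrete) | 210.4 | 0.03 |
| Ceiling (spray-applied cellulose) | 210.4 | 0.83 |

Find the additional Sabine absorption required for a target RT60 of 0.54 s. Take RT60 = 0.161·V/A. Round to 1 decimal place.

Summing Sᵢαᵢ: 0.558 + 1.830 + 13.800 + 0.220 + 6.312 + 174.632 → A₁ = 197.352 sabins.
V = 1388.772 m³. Required absorption A₂ = 0.161 × 1388.772 / 0.54 = 414.060 sabins.
ΔA = A₂ − A₁ = 414.060 − 197.352 = 216.7 sabins.

216.7 sabins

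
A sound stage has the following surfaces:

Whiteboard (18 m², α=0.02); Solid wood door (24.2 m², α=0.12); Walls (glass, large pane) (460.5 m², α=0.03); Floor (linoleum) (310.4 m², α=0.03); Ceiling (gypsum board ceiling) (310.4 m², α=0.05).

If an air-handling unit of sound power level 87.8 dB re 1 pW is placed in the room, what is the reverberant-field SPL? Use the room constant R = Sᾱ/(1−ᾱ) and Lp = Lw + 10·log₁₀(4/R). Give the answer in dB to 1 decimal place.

A = 41.911 sabins; S = 1123.5 m².
ᾱ = 0.0373, so room constant R = A/(1−ᾱ) = 43.535 m².
Lp = Lw + 10 log₁₀(4/R) = 87.8 -10.37 = 77.4 dB.

77.4 dB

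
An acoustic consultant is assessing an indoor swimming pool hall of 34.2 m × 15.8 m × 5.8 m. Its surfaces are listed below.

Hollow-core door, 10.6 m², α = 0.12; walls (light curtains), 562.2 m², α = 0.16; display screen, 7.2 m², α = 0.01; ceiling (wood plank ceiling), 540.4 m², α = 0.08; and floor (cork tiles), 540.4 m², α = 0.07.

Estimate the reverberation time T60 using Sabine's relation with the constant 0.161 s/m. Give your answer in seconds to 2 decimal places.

2.93 s

Total absorption A = 10.6×0.12 + 562.2×0.16 + 7.2×0.01 + 540.4×0.08 + 540.4×0.07
  = 1.272 + 89.952 + 0.072 + 43.232 + 37.828 = 172.356 m² sabins.
V = 34.2·15.8·5.8 = 3134.088 m³.
T = 0.161 V/A = 0.161·3134.088/172.356 = 2.93 s.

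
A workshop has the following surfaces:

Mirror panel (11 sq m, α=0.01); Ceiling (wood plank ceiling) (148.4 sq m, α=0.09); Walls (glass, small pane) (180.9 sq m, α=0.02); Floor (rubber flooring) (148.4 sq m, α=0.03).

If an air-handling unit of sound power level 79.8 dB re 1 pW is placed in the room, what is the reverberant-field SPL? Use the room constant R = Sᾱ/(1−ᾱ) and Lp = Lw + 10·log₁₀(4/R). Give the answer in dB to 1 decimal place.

72.3 dB

Σ(Sᵢαᵢ) = 11×0.01 + 148.4×0.09 + 180.9×0.02 + 148.4×0.03 = 21.536; total area S = 488.7 sq m.
ᾱ = 21.536/488.7 = 0.0441; R = Sᾱ/(1−ᾱ) = 21.536/(1−0.0441) = 22.530 sq m.
Lp = 79.8 + 10·log₁₀(4/22.530) = 79.8 + (-7.51) = 72.3 dB.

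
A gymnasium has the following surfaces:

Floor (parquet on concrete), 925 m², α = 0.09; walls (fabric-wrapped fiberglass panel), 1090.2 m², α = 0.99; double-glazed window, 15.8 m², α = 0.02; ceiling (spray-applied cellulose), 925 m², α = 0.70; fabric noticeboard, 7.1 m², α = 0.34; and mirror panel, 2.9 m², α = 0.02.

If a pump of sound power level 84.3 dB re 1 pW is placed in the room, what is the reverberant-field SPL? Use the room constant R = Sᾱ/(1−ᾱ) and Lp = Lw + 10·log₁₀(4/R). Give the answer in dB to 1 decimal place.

53.6 dB

Σ(Sᵢαᵢ) = 925·0.09 + 1090.2·0.99 + 15.8·0.02 + 925·0.70 + 7.1·0.34 + 2.9·0.02 = 1812.836; total area S = 2966.0 m².
ᾱ = 1812.836/2966.0 = 0.6112; R = Sᾱ/(1−ᾱ) = 1812.836/(1−0.6112) = 4662.644 m².
Lp = 84.3 + 10·log₁₀(4/4662.644) = 84.3 + (-30.67) = 53.6 dB.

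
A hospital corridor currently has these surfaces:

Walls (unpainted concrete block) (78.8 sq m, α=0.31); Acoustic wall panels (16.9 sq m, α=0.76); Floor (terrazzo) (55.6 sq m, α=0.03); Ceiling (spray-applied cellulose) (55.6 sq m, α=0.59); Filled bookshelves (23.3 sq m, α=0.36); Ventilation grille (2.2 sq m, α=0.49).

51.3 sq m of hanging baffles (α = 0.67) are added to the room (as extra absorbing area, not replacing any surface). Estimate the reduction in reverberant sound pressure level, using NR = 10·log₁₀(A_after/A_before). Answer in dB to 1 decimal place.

1.5 dB

Total absorption A_before = 78.8*0.31 + 16.9*0.76 + 55.6*0.03 + 55.6*0.59 + 23.3*0.36 + 2.2*0.49
  = 24.428 + 12.844 + 1.668 + 32.804 + 8.388 + 1.078 = 81.210 sq m sabins.
Treatment contributes 51.3·0.67 = 34.371 sabins.
New total A_after = 115.581 sabins.
NR = 10·log₁₀(115.581/81.210) = 1.5 dB.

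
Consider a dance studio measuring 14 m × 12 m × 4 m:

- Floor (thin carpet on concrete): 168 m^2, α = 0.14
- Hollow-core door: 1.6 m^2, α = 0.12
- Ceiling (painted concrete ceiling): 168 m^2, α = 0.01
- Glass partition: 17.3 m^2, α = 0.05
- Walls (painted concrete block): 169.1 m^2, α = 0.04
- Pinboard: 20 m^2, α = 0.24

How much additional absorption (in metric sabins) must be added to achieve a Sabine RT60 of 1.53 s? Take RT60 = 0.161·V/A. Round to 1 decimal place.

A₁ = Σ Sᵢαᵢ = 168×0.14 + 1.6×0.12 + 168×0.01 + 17.3×0.05 + 169.1×0.04 + 20×0.24 = 37.821 sabins.
V = 672 m³. Required absorption A₂ = 0.161 × 672 / 1.53 = 70.714 sabins.
Shortfall: 70.714 − 37.821 = 32.9 sabins.

32.9 sabins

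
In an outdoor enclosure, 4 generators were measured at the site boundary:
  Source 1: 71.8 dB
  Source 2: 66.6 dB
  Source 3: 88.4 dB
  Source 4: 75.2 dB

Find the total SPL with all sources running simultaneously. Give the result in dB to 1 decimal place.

Σ 10^(Lᵢ/10) = 7.447e+08.
L_total = 10·log₁₀(7.447e+08) = 88.7 dB.

88.7 dB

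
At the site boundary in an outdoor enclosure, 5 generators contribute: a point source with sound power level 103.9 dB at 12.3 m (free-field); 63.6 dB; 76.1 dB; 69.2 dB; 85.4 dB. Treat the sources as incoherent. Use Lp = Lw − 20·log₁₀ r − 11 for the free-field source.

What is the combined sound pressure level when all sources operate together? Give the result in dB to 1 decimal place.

Source at 12.3 m: Lp = 103.9 − 20·log₁₀(12.3) − 11 = 71.1 dB.
Converting to relative power and adding: 10^(71.1/10) + 10^(63.6/10) + 10^(76.1/10) + 10^(69.2/10) + 10^(85.4/10) = 4.11e+08.
L_total = 10·log₁₀(4.11e+08) = 86.1 dB.

86.1 dB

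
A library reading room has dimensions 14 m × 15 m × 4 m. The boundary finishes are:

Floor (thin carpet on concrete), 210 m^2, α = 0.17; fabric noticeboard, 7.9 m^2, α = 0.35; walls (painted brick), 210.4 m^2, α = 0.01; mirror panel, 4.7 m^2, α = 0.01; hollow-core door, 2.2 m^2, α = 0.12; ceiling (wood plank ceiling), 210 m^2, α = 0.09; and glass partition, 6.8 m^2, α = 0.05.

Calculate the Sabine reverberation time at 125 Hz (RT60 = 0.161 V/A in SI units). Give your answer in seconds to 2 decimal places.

Summing Sᵢαᵢ: 35.700 + 2.765 + 2.104 + 0.047 + 0.264 + 18.900 + 0.340 → A = 60.120 sabins.
Room volume: 840 m³.
Sabine: RT60 = 0.161 × 840 / 60.120 = 2.25 s.

2.25 seconds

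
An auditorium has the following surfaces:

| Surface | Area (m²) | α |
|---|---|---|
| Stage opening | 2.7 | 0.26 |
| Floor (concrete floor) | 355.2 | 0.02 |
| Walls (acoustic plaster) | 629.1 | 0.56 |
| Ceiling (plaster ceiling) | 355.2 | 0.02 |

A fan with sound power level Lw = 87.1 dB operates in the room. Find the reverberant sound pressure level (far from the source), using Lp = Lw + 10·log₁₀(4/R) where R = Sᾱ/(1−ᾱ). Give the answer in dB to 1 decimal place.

A = 367.206 sabins; S = 1342.2 m².
ᾱ = 367.206/1342.2 = 0.2736; R = Sᾱ/(1−ᾱ) = 367.206/(1−0.2736) = 505.515 m².
Lp = Lw + 10 log₁₀(4/R) = 87.1 -21.02 = 66.1 dB.

66.1 dB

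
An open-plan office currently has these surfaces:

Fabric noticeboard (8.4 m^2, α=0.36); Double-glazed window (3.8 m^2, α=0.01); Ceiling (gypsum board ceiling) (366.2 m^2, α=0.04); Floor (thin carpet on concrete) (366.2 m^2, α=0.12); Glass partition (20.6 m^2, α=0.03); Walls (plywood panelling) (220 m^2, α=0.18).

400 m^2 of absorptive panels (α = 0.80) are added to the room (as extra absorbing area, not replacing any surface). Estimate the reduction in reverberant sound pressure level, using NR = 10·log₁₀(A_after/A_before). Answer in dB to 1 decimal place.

6.2 dB

Equivalent absorption area: A_before = 8.4·0.36 + 3.8·0.01 + 366.2·0.04 + 366.2·0.12 + 20.6·0.03 + 220·0.18 = 101.872 m^2.
Added absorption = 400 × 0.80 = 320.000 sabins.
A_after = 101.872 + 320.000 = 421.872 sabins.
NR = 10·log₁₀(421.872/101.872) = 6.2 dB.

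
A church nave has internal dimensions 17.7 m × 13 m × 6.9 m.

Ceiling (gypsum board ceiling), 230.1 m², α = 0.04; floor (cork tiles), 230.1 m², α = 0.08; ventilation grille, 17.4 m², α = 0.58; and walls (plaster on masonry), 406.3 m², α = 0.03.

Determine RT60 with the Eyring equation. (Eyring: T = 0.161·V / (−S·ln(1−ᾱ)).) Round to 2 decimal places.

4.98 s

S = Σ Sᵢ = 883.9 m².
Absorption A = 230.1·0.04 + 230.1·0.08 + 17.4·0.58 + 406.3·0.03 = 49.893 sabins.
Mean coefficient ᾱ = A/S = 0.0564.
Eyring denominator: −S ln(1−ᾱ) = 51.313.
V = 17.7 × 13 × 6.9 = 1587.69 m³.
RT60 = 0.161 × 1587.69 / 51.313 = 4.98 s.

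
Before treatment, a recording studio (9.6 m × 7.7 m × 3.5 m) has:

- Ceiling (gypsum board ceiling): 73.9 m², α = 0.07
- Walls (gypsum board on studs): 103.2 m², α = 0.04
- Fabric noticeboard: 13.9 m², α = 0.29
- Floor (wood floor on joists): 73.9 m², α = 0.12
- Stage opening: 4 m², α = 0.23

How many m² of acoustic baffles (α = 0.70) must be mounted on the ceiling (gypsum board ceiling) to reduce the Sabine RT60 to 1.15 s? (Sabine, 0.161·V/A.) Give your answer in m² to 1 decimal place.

20.8

Equivalent absorption area: A₁ = 73.9*0.07 + 103.2*0.04 + 13.9*0.29 + 73.9*0.12 + 4*0.23 = 23.120 m².
V = 258.72 m³. Target absorption A₂ = 0.161 × 258.72 / 1.15 = 36.221 sabins.
Absorption to add: 36.221 − 23.120 = 13.101 sabins.
Each m² of panel replacing the ceiling (gypsum board ceiling) adds (0.70 − 0.07) = 0.63 sabins.
Panel area = 13.101 / 0.63 = 20.8 m².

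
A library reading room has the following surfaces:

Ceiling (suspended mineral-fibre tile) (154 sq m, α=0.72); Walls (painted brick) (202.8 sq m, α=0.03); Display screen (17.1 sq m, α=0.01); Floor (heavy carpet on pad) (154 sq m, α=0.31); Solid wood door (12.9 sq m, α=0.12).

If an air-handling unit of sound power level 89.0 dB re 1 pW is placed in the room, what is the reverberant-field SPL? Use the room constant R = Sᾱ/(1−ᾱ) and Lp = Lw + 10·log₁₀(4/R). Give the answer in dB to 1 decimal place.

71.2 dB

A = 166.423 sabins; S = 540.8 sq m.
ᾱ = 166.423/540.8 = 0.3077; R = Sᾱ/(1−ᾱ) = 166.423/(1−0.3077) = 240.391 sq m.
Lp = 89.0 + 10·log₁₀(4/240.391) = 89.0 + (-17.79) = 71.2 dB.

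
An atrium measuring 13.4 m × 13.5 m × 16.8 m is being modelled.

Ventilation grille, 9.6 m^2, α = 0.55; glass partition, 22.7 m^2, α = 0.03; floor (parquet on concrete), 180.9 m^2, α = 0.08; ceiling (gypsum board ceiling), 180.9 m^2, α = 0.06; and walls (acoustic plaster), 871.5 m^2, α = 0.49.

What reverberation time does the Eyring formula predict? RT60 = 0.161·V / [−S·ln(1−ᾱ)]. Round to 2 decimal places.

Total surface area S = 9.6 + 22.7 + 180.9 + 180.9 + 871.5 = 1265.6 m^2.
Σ(Sᵢαᵢ) = 9.6·0.55 + 22.7·0.03 + 180.9·0.08 + 180.9·0.06 + 871.5·0.49 = 458.322.
Mean coefficient ᾱ = A/S = 0.3621.
Eyring denominator: −S ln(1−ᾱ) = 568.981.
V = 13.4 × 13.5 × 16.8 = 3039.12 m³.
T = 0.161·V/[−S·ln(1−ᾱ)] = 0.161·3039.12/568.981 = 0.86 s.

0.86 sec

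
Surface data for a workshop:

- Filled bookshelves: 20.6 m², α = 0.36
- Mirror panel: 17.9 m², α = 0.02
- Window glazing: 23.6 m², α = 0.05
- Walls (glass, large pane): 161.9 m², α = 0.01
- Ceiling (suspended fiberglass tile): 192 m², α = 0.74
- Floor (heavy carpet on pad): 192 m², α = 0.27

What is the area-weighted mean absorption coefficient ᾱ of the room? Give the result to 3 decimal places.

0.336

S = Σ Sᵢ = 20.6 + 17.9 + 23.6 + 161.9 + 192 + 192 = 608.0 m².
Σ(Sᵢαᵢ) = 20.6×0.36 + 17.9×0.02 + 23.6×0.05 + 161.9×0.01 + 192×0.74 + 192×0.27 = 204.493.
ᾱ = A/S = 0.336.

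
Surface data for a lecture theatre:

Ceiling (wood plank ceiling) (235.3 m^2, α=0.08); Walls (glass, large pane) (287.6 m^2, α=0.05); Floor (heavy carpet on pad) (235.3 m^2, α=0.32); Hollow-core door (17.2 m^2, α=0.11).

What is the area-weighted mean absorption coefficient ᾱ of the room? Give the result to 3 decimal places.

Total surface area S = 775.4 m^2.
A = 235.3*0.08 + 287.6*0.05 + 235.3*0.32 + 17.2*0.11 = 110.392 sabins.
ᾱ = 110.392 / 775.4 = 0.142.

0.142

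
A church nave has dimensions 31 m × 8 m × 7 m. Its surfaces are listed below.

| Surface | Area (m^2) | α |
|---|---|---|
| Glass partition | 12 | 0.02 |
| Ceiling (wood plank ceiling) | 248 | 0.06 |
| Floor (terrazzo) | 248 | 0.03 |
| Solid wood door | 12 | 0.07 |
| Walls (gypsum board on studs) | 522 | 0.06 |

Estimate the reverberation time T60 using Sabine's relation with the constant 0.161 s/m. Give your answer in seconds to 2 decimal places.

A = Σ Sᵢαᵢ = 12×0.02 + 248×0.06 + 248×0.03 + 12×0.07 + 522×0.06 = 54.720 sabins.
Room volume: 1736 m³.
RT60 = 0.161 · V / A = 0.161 × 1736 / 54.720 = 5.11 s.

5.11 s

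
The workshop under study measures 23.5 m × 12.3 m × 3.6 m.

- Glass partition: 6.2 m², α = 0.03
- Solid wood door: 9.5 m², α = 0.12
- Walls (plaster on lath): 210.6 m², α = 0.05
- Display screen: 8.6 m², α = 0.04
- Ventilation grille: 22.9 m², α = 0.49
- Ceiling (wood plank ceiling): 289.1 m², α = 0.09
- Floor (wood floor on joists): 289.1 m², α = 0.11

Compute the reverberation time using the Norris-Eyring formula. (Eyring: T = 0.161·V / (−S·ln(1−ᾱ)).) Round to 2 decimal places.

Total surface area S = 6.2 + 9.5 + 210.6 + 8.6 + 22.9 + 289.1 + 289.1 = 836.0 m².
Σ(Sᵢαᵢ) = 6.2×0.03 + 9.5×0.12 + 210.6×0.05 + 8.6×0.04 + 22.9×0.49 + 289.1×0.09 + 289.1×0.11 = 81.241.
ᾱ = 81.241 / 836.0 = 0.0972.
Eyring denominator: −S ln(1−ᾱ) = 85.485.
V = 23.5 × 12.3 × 3.6 = 1040.58 m³.
T = 0.161·V/[−S·ln(1−ᾱ)] = 0.161·1040.58/85.485 = 1.96 s.

1.96 s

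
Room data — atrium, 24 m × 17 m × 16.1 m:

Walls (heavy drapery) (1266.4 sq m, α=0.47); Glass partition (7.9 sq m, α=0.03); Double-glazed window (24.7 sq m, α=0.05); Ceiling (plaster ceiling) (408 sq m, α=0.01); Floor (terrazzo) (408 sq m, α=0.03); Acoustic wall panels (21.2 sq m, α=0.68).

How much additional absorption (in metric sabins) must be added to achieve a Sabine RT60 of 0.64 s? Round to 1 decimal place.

A₁ = Σ Sᵢαᵢ = 1266.4·0.47 + 7.9·0.03 + 24.7·0.05 + 408·0.01 + 408·0.03 + 21.2·0.68 = 627.416 sabins.
V = 6568.8 m³. Required absorption A₂ = 0.161 × 6568.8 / 0.64 = 1652.464 sabins.
ΔA = A₂ − A₁ = 1652.464 − 627.416 = 1025.0 sabins.

1025.0 sabins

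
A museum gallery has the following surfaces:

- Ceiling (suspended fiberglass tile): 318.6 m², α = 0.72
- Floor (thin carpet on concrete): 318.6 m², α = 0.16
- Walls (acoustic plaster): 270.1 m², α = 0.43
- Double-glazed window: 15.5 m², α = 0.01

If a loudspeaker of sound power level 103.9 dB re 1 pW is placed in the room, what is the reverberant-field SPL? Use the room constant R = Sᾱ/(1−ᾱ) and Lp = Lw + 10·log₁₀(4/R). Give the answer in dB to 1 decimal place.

A = 396.666 sabins; S = 922.8 m².
ᾱ = 0.4299, so room constant R = A/(1−ᾱ) = 695.783 m².
Lp = 103.9 + 10·log₁₀(4/695.783) = 103.9 + (-22.40) = 81.5 dB.

81.5 dB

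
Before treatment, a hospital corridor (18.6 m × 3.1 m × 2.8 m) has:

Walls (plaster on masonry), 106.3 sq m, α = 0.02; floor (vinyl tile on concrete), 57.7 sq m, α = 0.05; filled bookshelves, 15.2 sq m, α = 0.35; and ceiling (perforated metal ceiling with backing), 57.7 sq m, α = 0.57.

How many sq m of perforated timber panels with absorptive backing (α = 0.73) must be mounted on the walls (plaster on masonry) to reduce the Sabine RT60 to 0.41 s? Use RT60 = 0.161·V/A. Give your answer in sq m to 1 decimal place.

Equivalent absorption area: A₁ = 106.3·0.02 + 57.7·0.05 + 15.2·0.35 + 57.7·0.57 = 43.220 sq m.
V = 161.448 m³. Target absorption A₂ = 0.161 × 161.448 / 0.41 = 63.398 sabins.
ΔA needed = 63.398 − 43.220 = 20.178 sabins.
Net gain per sq m: Δα = 0.73 − 0.02 = 0.71.
Panel area = 20.178 / 0.71 = 28.4 sq m.

28.4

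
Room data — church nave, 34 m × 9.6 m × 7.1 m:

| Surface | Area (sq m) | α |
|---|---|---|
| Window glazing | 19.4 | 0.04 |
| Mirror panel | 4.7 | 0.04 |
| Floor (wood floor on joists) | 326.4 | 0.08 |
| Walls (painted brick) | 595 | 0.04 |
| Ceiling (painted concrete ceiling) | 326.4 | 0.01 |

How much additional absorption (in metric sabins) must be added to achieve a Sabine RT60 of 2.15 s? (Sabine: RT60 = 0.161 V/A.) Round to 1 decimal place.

Summing Sᵢαᵢ: 0.776 + 0.188 + 26.112 + 23.800 + 3.264 → A₁ = 54.140 sabins.
V = 2317.44 m³. Required absorption A₂ = 0.161 × 2317.44 / 2.15 = 173.539 sabins.
Shortfall: 173.539 − 54.140 = 119.4 sabins.

119.4 sabins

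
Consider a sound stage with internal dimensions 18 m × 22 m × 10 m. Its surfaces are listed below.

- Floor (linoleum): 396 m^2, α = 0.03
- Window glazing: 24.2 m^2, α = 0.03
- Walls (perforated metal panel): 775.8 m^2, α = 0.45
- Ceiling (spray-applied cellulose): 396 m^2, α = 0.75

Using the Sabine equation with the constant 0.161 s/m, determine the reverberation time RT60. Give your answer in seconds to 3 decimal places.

Total absorption A = 396*0.03 + 24.2*0.03 + 775.8*0.45 + 396*0.75
  = 11.880 + 0.726 + 349.110 + 297.000 = 658.716 m^2 sabins.
Room volume: 3960 m³.
Sabine: RT60 = 0.161 × 3960 / 658.716 = 0.968 s.

0.968 s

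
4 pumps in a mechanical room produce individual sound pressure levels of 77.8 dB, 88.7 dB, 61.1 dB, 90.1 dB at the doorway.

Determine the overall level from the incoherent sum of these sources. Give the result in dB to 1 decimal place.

92.6 dB

Converting to relative power and adding: 10^(77.8/10) + 10^(88.7/10) + 10^(61.1/10) + 10^(90.1/10) = 1.826e+09.
L_total = 10·log₁₀(1.826e+09) = 92.6 dB.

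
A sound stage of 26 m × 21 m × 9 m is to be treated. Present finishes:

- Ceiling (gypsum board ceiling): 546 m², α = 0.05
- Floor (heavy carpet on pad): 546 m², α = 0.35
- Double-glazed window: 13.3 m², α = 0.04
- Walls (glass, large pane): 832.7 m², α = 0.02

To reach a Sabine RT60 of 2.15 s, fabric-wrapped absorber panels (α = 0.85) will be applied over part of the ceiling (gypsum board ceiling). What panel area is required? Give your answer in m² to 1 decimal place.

Summing Sᵢαᵢ: 27.300 + 191.100 + 0.532 + 16.654 → A₁ = 235.586 sabins.
Required A₂ = 0.161·4914/2.15 = 367.979 sabins.
ΔA needed = 367.979 − 235.586 = 132.393 sabins.
Each m² of panel replacing the ceiling (gypsum board ceiling) adds (0.85 − 0.05) = 0.80 sabins.
Panel area = 132.393 / 0.80 = 165.5 m².

165.5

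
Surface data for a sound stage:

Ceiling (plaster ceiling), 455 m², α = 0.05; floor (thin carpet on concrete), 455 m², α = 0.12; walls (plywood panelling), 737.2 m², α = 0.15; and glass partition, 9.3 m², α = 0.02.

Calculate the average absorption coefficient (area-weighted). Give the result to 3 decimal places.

Total surface area S = 1656.5 m².
Weighted sum Σ Sα = 188.116.
ᾱ = 188.116 / 1656.5 = 0.114.

0.114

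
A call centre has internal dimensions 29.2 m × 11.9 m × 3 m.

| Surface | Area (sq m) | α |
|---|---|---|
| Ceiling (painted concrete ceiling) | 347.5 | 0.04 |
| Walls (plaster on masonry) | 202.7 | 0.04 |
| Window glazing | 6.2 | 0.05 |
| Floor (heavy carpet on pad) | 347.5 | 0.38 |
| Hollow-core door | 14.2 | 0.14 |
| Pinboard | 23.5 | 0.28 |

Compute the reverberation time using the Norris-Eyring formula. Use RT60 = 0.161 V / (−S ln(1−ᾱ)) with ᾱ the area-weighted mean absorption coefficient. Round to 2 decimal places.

0.94 s

Total surface area S = 347.5 + 202.7 + 6.2 + 347.5 + 14.2 + 23.5 = 941.6 sq m.
Σ(Sᵢαᵢ) = 347.5·0.04 + 202.7·0.04 + 6.2·0.05 + 347.5·0.38 + 14.2·0.14 + 23.5·0.28 = 162.936.
Mean coefficient ᾱ = A/S = 0.1730.
−S·ln(1−ᾱ) = −941.6 × ln(1 − 0.1730) = 178.857.
V = 29.2 × 11.9 × 3 = 1042.44 m³.
T = 0.161·V/[−S·ln(1−ᾱ)] = 0.161·1042.44/178.857 = 0.94 s.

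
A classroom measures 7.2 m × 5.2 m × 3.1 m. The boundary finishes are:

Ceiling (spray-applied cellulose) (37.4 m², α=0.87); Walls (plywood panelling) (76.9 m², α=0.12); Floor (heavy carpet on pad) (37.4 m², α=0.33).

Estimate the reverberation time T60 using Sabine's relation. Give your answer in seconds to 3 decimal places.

0.345 sec

Summing Sᵢαᵢ: 32.538 + 9.228 + 12.342 → A = 54.108 sabins.
V = 7.2·5.2·3.1 = 116.064 m³.
RT60 = 0.161 · V / A = 0.161 × 116.064 / 54.108 = 0.345 s.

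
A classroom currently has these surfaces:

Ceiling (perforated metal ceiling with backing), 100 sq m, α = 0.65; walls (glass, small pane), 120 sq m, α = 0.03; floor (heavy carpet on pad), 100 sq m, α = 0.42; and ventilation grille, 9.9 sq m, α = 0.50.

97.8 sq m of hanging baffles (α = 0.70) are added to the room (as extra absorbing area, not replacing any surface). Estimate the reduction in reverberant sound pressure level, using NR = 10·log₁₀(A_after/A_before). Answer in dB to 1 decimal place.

2.0 dB

Equivalent absorption area: A_before = 100*0.65 + 120*0.03 + 100*0.42 + 9.9*0.50 = 115.550 sq m.
Added absorption = 97.8 × 0.70 = 68.460 sabins.
New total A_after = 184.010 sabins.
NR = 10·log₁₀(184.010/115.550) = 2.0 dB.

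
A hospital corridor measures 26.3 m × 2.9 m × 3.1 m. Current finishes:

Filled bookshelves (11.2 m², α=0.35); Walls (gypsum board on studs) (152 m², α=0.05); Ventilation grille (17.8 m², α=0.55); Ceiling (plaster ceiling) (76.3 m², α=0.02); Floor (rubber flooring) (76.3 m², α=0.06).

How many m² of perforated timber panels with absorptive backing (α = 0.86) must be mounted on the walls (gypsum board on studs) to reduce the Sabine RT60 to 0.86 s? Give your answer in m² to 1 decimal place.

20.8

Summing Sᵢαᵢ: 3.920 + 7.600 + 9.790 + 1.526 + 4.578 → A₁ = 27.414 sabins.
V = 236.437 m³. Target absorption A₂ = 0.161 × 236.437 / 0.86 = 44.263 sabins.
ΔA needed = 44.263 − 27.414 = 16.849 sabins.
Net gain per m²: Δα = 0.86 − 0.05 = 0.81.
Area = ΔA/Δα = 16.849/0.81 = 20.8 m².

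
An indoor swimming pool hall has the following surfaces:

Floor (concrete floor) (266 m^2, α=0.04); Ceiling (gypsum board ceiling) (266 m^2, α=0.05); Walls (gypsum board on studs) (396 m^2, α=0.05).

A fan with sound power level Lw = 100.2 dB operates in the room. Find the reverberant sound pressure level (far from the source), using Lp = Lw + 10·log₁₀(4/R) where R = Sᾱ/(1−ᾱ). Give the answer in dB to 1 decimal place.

Σ(Sᵢαᵢ) = 266·0.04 + 266·0.05 + 396·0.05 = 43.740; total area S = 928.0 m^2.
ᾱ = 0.0471, so room constant R = A/(1−ᾱ) = 45.902 m^2.
Lp = 100.2 + 10·log₁₀(4/45.902) = 100.2 + (-10.60) = 89.6 dB.

89.6 dB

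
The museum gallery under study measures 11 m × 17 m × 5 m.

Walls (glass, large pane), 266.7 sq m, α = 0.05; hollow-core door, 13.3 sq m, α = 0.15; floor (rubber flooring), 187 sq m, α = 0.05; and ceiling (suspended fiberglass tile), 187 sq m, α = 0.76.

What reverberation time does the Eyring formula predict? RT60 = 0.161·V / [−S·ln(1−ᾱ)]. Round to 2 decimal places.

0.78 sec

Total surface area S = 266.7 + 13.3 + 187 + 187 = 654.0 sq m.
Σ(Sᵢαᵢ) = 266.7·0.05 + 13.3·0.15 + 187·0.05 + 187·0.76 = 166.800.
Mean coefficient ᾱ = A/S = 0.2550.
Eyring denominator: −S ln(1−ᾱ) = 192.519.
V = 11 × 17 × 5 = 935 m³.
T = 0.161·V/[−S·ln(1−ᾱ)] = 0.161·935/192.519 = 0.78 s.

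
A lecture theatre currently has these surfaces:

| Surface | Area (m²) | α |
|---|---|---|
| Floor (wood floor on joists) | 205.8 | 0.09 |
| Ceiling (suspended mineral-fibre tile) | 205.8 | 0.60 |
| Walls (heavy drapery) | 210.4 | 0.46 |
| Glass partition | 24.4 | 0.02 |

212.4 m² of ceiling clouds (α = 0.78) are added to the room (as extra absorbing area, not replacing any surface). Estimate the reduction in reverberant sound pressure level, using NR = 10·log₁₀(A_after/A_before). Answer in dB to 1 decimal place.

Summing Sᵢαᵢ: 18.522 + 123.480 + 96.784 + 0.488 → A_before = 239.274 sabins.
Treatment contributes 212.4·0.78 = 165.672 sabins.
New total A_after = 404.946 sabins.
Reduction = 10 log₁₀(A_after/A_before) = 10 log₁₀(1.6924) = 2.3 dB.

2.3 dB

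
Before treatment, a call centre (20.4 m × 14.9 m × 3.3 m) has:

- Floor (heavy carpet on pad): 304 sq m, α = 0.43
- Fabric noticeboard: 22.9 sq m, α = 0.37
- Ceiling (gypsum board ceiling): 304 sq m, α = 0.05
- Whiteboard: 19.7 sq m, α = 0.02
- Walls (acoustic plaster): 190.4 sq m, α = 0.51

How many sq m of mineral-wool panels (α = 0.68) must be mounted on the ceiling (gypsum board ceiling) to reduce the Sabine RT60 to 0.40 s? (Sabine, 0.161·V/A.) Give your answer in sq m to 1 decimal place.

241.0

Equivalent absorption area: A₁ = 304*0.43 + 22.9*0.37 + 304*0.05 + 19.7*0.02 + 190.4*0.51 = 251.891 sq m.
V = 1003.068 m³. Target absorption A₂ = 0.161 × 1003.068 / 0.40 = 403.735 sabins.
Absorption to add: 403.735 − 251.891 = 151.844 sabins.
Net gain per sq m: Δα = 0.68 − 0.05 = 0.63.
Area = ΔA/Δα = 151.844/0.63 = 241.0 sq m.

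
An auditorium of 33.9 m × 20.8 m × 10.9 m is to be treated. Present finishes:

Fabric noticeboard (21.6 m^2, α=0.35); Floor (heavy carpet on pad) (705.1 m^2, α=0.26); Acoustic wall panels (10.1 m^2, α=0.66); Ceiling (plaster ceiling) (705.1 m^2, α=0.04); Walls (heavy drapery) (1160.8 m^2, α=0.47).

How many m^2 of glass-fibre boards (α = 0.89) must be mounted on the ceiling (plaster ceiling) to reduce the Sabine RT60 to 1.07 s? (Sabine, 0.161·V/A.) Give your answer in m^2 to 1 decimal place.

Total absorption A₁ = 21.6×0.35 + 705.1×0.26 + 10.1×0.66 + 705.1×0.04 + 1160.8×0.47
  = 7.560 + 183.326 + 6.666 + 28.204 + 545.576 = 771.332 m^2 sabins.
Required A₂ = 0.161·7685.808/1.07 = 1156.463 sabins.
ΔA needed = 1156.463 − 771.332 = 385.131 sabins.
Net gain per m^2: Δα = 0.89 − 0.04 = 0.85.
Area = ΔA/Δα = 385.131/0.85 = 453.1 m^2.

453.1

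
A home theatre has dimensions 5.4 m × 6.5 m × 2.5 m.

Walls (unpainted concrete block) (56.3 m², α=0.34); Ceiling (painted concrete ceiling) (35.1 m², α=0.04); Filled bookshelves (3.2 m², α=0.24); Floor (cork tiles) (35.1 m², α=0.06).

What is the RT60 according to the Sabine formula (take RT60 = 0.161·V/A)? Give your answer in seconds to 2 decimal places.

0.60 s

Summing Sᵢαᵢ: 19.142 + 1.404 + 0.768 + 2.106 → A = 23.420 sabins.
Volume V = 5.4 × 6.5 × 2.5 = 87.75 m³.
RT60 = 0.161 · V / A = 0.161 × 87.75 / 23.420 = 0.60 s.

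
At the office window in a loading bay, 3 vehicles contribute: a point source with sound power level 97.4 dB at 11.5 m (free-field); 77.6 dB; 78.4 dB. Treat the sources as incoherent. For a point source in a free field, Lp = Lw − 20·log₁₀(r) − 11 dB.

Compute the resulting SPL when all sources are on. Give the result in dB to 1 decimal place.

81.1 dB

Source at 11.5 m: Lp = 97.4 − 20·log₁₀(11.5) − 11 = 65.2 dB.
Σ 10^(Lᵢ/10) = 1.3e+08.
Back to dB: 10·log₁₀ Σ = 81.1 dB.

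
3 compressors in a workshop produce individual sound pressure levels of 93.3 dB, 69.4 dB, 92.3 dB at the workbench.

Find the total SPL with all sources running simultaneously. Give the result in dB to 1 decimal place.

95.8 dB

Sum in the linear (power) domain: Σ 10^(Lᵢ/10) = 10^(93.3/10) + 10^(69.4/10) + 10^(92.3/10) = 3.845e+09.
Back to dB: 10·log₁₀ Σ = 95.8 dB.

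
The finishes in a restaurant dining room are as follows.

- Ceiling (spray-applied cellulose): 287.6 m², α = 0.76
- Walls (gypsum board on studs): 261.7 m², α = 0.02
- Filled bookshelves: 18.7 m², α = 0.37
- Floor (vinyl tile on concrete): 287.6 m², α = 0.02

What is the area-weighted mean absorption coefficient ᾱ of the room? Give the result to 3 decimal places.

S = Σ Sᵢ = 287.6 + 261.7 + 18.7 + 287.6 = 855.6 m².
Weighted sum Σ Sα = 236.481.
ᾱ = A/S = 0.276.

0.276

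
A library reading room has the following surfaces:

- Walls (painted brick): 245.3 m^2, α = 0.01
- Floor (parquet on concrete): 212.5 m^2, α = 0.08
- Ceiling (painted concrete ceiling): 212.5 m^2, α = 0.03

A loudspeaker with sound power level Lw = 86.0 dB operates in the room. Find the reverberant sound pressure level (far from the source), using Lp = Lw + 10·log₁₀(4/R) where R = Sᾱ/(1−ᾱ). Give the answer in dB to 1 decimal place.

77.7 dB

A = 25.828 sabins; S = 670.3 m^2.
ᾱ = 0.0385, so room constant R = A/(1−ᾱ) = 26.862 m^2.
Lp = Lw + 10 log₁₀(4/R) = 86.0 -8.27 = 77.7 dB.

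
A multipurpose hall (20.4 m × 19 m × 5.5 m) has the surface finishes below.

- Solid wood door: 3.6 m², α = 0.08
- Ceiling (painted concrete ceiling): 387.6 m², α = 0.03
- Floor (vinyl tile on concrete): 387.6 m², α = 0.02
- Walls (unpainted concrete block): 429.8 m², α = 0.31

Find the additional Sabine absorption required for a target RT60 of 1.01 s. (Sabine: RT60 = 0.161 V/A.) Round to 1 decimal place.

A₁ = Σ Sᵢαᵢ = 3.6×0.08 + 387.6×0.03 + 387.6×0.02 + 429.8×0.31 = 152.906 sabins.
For T = 1.01 s, need A₂ = 0.161·V/T = 0.161·2131.8/1.01 = 339.822 sabins.
ΔA = A₂ − A₁ = 339.822 − 152.906 = 186.9 sabins.

186.9 sabins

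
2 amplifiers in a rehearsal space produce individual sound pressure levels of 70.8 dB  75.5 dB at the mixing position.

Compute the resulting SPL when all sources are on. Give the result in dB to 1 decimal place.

76.8 dB

Converting to relative power and adding: 10^(70.8/10) + 10^(75.5/10) = 4.75e+07.
L_total = 10·log₁₀(4.75e+07) = 76.8 dB.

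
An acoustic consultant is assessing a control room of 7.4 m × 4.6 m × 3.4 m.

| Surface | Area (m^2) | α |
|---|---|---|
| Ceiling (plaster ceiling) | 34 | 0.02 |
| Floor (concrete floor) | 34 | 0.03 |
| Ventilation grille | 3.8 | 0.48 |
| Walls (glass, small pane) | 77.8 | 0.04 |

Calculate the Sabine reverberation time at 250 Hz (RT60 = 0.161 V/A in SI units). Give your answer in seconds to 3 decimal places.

Summing Sᵢαᵢ: 0.680 + 1.020 + 1.824 + 3.112 → A = 6.636 sabins.
Room volume: 115.736 m³.
T = 0.161 V/A = 0.161·115.736/6.636 = 2.808 s.

2.808 s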